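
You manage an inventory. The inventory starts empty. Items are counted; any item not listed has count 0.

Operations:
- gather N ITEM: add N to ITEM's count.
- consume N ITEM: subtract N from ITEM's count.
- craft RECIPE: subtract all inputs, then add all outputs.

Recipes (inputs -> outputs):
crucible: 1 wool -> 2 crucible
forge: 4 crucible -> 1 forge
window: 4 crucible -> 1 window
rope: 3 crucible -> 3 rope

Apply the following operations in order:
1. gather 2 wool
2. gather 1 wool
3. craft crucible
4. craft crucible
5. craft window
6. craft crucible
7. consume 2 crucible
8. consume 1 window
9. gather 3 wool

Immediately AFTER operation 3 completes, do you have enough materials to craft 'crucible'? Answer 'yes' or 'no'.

After 1 (gather 2 wool): wool=2
After 2 (gather 1 wool): wool=3
After 3 (craft crucible): crucible=2 wool=2

Answer: yes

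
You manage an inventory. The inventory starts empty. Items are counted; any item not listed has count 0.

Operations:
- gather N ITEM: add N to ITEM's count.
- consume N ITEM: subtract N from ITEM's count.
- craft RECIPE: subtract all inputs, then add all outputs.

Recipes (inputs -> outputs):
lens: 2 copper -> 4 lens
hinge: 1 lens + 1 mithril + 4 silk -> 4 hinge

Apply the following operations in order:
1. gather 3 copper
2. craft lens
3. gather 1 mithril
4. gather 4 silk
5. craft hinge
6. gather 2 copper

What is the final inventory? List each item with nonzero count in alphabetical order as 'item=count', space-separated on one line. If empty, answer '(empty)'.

After 1 (gather 3 copper): copper=3
After 2 (craft lens): copper=1 lens=4
After 3 (gather 1 mithril): copper=1 lens=4 mithril=1
After 4 (gather 4 silk): copper=1 lens=4 mithril=1 silk=4
After 5 (craft hinge): copper=1 hinge=4 lens=3
After 6 (gather 2 copper): copper=3 hinge=4 lens=3

Answer: copper=3 hinge=4 lens=3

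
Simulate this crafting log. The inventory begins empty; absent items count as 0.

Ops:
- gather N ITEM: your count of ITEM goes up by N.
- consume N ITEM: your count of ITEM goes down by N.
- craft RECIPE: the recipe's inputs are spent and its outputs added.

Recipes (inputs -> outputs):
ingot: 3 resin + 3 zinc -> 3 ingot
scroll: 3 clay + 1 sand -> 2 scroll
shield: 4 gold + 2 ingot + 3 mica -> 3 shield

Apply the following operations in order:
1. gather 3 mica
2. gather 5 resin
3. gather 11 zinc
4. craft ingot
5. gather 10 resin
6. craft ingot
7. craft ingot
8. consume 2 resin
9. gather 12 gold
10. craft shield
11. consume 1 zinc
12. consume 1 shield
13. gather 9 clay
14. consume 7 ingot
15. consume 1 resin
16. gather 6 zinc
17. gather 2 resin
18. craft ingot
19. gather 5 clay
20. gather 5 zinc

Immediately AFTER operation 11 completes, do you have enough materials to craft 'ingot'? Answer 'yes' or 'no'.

Answer: no

Derivation:
After 1 (gather 3 mica): mica=3
After 2 (gather 5 resin): mica=3 resin=5
After 3 (gather 11 zinc): mica=3 resin=5 zinc=11
After 4 (craft ingot): ingot=3 mica=3 resin=2 zinc=8
After 5 (gather 10 resin): ingot=3 mica=3 resin=12 zinc=8
After 6 (craft ingot): ingot=6 mica=3 resin=9 zinc=5
After 7 (craft ingot): ingot=9 mica=3 resin=6 zinc=2
After 8 (consume 2 resin): ingot=9 mica=3 resin=4 zinc=2
After 9 (gather 12 gold): gold=12 ingot=9 mica=3 resin=4 zinc=2
After 10 (craft shield): gold=8 ingot=7 resin=4 shield=3 zinc=2
After 11 (consume 1 zinc): gold=8 ingot=7 resin=4 shield=3 zinc=1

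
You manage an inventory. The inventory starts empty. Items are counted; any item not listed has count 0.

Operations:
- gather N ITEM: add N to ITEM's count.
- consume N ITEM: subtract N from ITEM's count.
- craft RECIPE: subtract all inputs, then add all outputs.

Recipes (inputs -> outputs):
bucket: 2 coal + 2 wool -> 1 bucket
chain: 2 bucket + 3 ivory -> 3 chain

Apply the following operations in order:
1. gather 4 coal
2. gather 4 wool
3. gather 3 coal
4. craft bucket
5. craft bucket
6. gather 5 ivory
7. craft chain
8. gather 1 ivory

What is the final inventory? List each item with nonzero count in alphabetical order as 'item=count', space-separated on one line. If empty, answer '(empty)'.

Answer: chain=3 coal=3 ivory=3

Derivation:
After 1 (gather 4 coal): coal=4
After 2 (gather 4 wool): coal=4 wool=4
After 3 (gather 3 coal): coal=7 wool=4
After 4 (craft bucket): bucket=1 coal=5 wool=2
After 5 (craft bucket): bucket=2 coal=3
After 6 (gather 5 ivory): bucket=2 coal=3 ivory=5
After 7 (craft chain): chain=3 coal=3 ivory=2
After 8 (gather 1 ivory): chain=3 coal=3 ivory=3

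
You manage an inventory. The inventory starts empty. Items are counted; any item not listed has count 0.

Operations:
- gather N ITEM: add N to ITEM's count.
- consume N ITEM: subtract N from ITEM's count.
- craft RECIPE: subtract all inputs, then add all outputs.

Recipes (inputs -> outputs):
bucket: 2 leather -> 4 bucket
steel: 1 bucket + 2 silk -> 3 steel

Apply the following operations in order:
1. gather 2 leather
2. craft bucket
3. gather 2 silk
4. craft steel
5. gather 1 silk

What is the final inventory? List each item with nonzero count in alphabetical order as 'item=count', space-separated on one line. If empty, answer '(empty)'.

After 1 (gather 2 leather): leather=2
After 2 (craft bucket): bucket=4
After 3 (gather 2 silk): bucket=4 silk=2
After 4 (craft steel): bucket=3 steel=3
After 5 (gather 1 silk): bucket=3 silk=1 steel=3

Answer: bucket=3 silk=1 steel=3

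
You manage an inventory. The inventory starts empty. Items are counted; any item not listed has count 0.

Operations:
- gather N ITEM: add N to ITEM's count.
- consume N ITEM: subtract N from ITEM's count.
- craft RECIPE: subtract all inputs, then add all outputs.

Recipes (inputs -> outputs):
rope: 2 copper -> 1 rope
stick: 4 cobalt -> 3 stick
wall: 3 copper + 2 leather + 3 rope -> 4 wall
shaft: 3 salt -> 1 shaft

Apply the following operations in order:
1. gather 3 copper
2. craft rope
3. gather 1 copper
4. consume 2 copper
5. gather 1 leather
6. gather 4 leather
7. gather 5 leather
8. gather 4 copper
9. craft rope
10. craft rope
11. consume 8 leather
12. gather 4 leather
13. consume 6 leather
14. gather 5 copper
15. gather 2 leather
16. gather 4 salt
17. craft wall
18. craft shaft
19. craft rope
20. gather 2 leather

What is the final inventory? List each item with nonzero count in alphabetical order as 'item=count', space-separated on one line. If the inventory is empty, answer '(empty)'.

After 1 (gather 3 copper): copper=3
After 2 (craft rope): copper=1 rope=1
After 3 (gather 1 copper): copper=2 rope=1
After 4 (consume 2 copper): rope=1
After 5 (gather 1 leather): leather=1 rope=1
After 6 (gather 4 leather): leather=5 rope=1
After 7 (gather 5 leather): leather=10 rope=1
After 8 (gather 4 copper): copper=4 leather=10 rope=1
After 9 (craft rope): copper=2 leather=10 rope=2
After 10 (craft rope): leather=10 rope=3
After 11 (consume 8 leather): leather=2 rope=3
After 12 (gather 4 leather): leather=6 rope=3
After 13 (consume 6 leather): rope=3
After 14 (gather 5 copper): copper=5 rope=3
After 15 (gather 2 leather): copper=5 leather=2 rope=3
After 16 (gather 4 salt): copper=5 leather=2 rope=3 salt=4
After 17 (craft wall): copper=2 salt=4 wall=4
After 18 (craft shaft): copper=2 salt=1 shaft=1 wall=4
After 19 (craft rope): rope=1 salt=1 shaft=1 wall=4
After 20 (gather 2 leather): leather=2 rope=1 salt=1 shaft=1 wall=4

Answer: leather=2 rope=1 salt=1 shaft=1 wall=4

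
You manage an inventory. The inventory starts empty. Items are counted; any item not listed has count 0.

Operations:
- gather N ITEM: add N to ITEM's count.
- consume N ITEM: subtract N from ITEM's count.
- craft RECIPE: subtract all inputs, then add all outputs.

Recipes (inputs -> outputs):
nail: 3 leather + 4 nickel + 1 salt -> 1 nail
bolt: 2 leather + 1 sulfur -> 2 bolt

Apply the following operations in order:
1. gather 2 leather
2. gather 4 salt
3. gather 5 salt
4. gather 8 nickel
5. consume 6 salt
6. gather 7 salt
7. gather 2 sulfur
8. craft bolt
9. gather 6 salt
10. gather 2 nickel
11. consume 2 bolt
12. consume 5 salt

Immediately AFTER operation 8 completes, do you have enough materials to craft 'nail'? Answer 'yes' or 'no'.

After 1 (gather 2 leather): leather=2
After 2 (gather 4 salt): leather=2 salt=4
After 3 (gather 5 salt): leather=2 salt=9
After 4 (gather 8 nickel): leather=2 nickel=8 salt=9
After 5 (consume 6 salt): leather=2 nickel=8 salt=3
After 6 (gather 7 salt): leather=2 nickel=8 salt=10
After 7 (gather 2 sulfur): leather=2 nickel=8 salt=10 sulfur=2
After 8 (craft bolt): bolt=2 nickel=8 salt=10 sulfur=1

Answer: no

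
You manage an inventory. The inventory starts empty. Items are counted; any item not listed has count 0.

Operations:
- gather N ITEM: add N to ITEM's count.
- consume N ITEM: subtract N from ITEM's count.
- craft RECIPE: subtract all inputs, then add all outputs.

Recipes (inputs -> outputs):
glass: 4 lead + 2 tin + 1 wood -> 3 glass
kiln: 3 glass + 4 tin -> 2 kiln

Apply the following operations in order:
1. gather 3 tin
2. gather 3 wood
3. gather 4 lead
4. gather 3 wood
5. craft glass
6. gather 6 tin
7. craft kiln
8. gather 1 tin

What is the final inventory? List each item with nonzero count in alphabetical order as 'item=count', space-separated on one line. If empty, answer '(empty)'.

After 1 (gather 3 tin): tin=3
After 2 (gather 3 wood): tin=3 wood=3
After 3 (gather 4 lead): lead=4 tin=3 wood=3
After 4 (gather 3 wood): lead=4 tin=3 wood=6
After 5 (craft glass): glass=3 tin=1 wood=5
After 6 (gather 6 tin): glass=3 tin=7 wood=5
After 7 (craft kiln): kiln=2 tin=3 wood=5
After 8 (gather 1 tin): kiln=2 tin=4 wood=5

Answer: kiln=2 tin=4 wood=5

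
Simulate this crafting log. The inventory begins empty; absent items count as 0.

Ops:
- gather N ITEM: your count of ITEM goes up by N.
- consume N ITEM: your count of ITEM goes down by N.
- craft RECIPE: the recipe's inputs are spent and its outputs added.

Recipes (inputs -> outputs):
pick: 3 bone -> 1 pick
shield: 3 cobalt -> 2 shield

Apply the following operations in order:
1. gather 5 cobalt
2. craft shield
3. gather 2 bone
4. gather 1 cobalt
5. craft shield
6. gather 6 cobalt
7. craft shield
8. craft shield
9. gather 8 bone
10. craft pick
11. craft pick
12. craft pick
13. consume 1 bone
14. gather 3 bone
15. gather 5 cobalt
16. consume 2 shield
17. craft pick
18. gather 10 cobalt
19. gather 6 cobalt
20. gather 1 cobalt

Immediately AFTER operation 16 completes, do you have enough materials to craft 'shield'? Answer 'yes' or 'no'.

After 1 (gather 5 cobalt): cobalt=5
After 2 (craft shield): cobalt=2 shield=2
After 3 (gather 2 bone): bone=2 cobalt=2 shield=2
After 4 (gather 1 cobalt): bone=2 cobalt=3 shield=2
After 5 (craft shield): bone=2 shield=4
After 6 (gather 6 cobalt): bone=2 cobalt=6 shield=4
After 7 (craft shield): bone=2 cobalt=3 shield=6
After 8 (craft shield): bone=2 shield=8
After 9 (gather 8 bone): bone=10 shield=8
After 10 (craft pick): bone=7 pick=1 shield=8
After 11 (craft pick): bone=4 pick=2 shield=8
After 12 (craft pick): bone=1 pick=3 shield=8
After 13 (consume 1 bone): pick=3 shield=8
After 14 (gather 3 bone): bone=3 pick=3 shield=8
After 15 (gather 5 cobalt): bone=3 cobalt=5 pick=3 shield=8
After 16 (consume 2 shield): bone=3 cobalt=5 pick=3 shield=6

Answer: yes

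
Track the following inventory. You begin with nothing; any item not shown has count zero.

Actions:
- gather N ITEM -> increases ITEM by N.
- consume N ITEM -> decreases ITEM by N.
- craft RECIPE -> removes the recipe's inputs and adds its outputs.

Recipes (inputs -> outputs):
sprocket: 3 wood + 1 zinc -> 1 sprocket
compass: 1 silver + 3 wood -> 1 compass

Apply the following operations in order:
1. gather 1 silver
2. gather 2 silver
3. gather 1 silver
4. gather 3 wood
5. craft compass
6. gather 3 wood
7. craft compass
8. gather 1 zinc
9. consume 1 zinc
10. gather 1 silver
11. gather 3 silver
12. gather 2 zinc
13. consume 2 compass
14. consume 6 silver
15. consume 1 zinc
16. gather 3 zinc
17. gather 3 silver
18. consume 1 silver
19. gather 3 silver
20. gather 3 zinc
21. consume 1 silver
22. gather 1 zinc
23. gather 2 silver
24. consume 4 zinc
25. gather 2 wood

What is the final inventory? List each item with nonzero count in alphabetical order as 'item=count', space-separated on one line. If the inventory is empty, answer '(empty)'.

Answer: silver=6 wood=2 zinc=4

Derivation:
After 1 (gather 1 silver): silver=1
After 2 (gather 2 silver): silver=3
After 3 (gather 1 silver): silver=4
After 4 (gather 3 wood): silver=4 wood=3
After 5 (craft compass): compass=1 silver=3
After 6 (gather 3 wood): compass=1 silver=3 wood=3
After 7 (craft compass): compass=2 silver=2
After 8 (gather 1 zinc): compass=2 silver=2 zinc=1
After 9 (consume 1 zinc): compass=2 silver=2
After 10 (gather 1 silver): compass=2 silver=3
After 11 (gather 3 silver): compass=2 silver=6
After 12 (gather 2 zinc): compass=2 silver=6 zinc=2
After 13 (consume 2 compass): silver=6 zinc=2
After 14 (consume 6 silver): zinc=2
After 15 (consume 1 zinc): zinc=1
After 16 (gather 3 zinc): zinc=4
After 17 (gather 3 silver): silver=3 zinc=4
After 18 (consume 1 silver): silver=2 zinc=4
After 19 (gather 3 silver): silver=5 zinc=4
After 20 (gather 3 zinc): silver=5 zinc=7
After 21 (consume 1 silver): silver=4 zinc=7
After 22 (gather 1 zinc): silver=4 zinc=8
After 23 (gather 2 silver): silver=6 zinc=8
After 24 (consume 4 zinc): silver=6 zinc=4
After 25 (gather 2 wood): silver=6 wood=2 zinc=4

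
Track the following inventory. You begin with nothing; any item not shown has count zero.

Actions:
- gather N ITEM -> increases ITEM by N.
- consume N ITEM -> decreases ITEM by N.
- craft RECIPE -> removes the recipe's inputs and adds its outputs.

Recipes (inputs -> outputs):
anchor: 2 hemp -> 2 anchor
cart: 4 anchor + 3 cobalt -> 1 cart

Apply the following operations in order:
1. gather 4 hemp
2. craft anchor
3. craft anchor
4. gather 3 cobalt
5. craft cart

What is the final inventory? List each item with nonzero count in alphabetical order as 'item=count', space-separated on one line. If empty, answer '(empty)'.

After 1 (gather 4 hemp): hemp=4
After 2 (craft anchor): anchor=2 hemp=2
After 3 (craft anchor): anchor=4
After 4 (gather 3 cobalt): anchor=4 cobalt=3
After 5 (craft cart): cart=1

Answer: cart=1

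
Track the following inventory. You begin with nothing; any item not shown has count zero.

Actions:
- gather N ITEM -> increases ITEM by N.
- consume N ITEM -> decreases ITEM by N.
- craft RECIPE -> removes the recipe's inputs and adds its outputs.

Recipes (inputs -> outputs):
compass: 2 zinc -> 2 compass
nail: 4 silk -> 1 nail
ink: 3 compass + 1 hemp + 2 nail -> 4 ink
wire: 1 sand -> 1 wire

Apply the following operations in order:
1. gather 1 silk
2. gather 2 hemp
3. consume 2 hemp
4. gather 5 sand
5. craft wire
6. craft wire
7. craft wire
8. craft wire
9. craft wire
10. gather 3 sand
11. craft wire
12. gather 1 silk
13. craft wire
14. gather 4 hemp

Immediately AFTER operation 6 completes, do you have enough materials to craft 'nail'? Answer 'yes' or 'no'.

After 1 (gather 1 silk): silk=1
After 2 (gather 2 hemp): hemp=2 silk=1
After 3 (consume 2 hemp): silk=1
After 4 (gather 5 sand): sand=5 silk=1
After 5 (craft wire): sand=4 silk=1 wire=1
After 6 (craft wire): sand=3 silk=1 wire=2

Answer: no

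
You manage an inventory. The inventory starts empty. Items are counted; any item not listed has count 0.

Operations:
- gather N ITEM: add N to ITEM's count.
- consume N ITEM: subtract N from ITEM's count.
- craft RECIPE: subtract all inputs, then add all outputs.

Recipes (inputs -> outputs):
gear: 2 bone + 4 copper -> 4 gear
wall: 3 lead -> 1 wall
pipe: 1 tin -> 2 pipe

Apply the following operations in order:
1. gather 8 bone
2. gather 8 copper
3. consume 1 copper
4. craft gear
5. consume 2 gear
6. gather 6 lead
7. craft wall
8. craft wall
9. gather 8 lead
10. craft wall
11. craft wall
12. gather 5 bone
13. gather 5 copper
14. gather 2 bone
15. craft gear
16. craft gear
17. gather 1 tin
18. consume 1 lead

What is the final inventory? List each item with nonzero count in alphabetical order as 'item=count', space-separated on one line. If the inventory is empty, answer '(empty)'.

Answer: bone=9 gear=10 lead=1 tin=1 wall=4

Derivation:
After 1 (gather 8 bone): bone=8
After 2 (gather 8 copper): bone=8 copper=8
After 3 (consume 1 copper): bone=8 copper=7
After 4 (craft gear): bone=6 copper=3 gear=4
After 5 (consume 2 gear): bone=6 copper=3 gear=2
After 6 (gather 6 lead): bone=6 copper=3 gear=2 lead=6
After 7 (craft wall): bone=6 copper=3 gear=2 lead=3 wall=1
After 8 (craft wall): bone=6 copper=3 gear=2 wall=2
After 9 (gather 8 lead): bone=6 copper=3 gear=2 lead=8 wall=2
After 10 (craft wall): bone=6 copper=3 gear=2 lead=5 wall=3
After 11 (craft wall): bone=6 copper=3 gear=2 lead=2 wall=4
After 12 (gather 5 bone): bone=11 copper=3 gear=2 lead=2 wall=4
After 13 (gather 5 copper): bone=11 copper=8 gear=2 lead=2 wall=4
After 14 (gather 2 bone): bone=13 copper=8 gear=2 lead=2 wall=4
After 15 (craft gear): bone=11 copper=4 gear=6 lead=2 wall=4
After 16 (craft gear): bone=9 gear=10 lead=2 wall=4
After 17 (gather 1 tin): bone=9 gear=10 lead=2 tin=1 wall=4
After 18 (consume 1 lead): bone=9 gear=10 lead=1 tin=1 wall=4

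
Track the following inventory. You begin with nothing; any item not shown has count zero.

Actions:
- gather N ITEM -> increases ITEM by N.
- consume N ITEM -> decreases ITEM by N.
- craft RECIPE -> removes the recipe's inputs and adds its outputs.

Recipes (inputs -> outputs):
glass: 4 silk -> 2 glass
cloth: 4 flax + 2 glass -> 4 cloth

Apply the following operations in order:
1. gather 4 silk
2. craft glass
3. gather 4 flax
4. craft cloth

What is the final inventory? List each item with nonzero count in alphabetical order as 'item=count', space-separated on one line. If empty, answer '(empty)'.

After 1 (gather 4 silk): silk=4
After 2 (craft glass): glass=2
After 3 (gather 4 flax): flax=4 glass=2
After 4 (craft cloth): cloth=4

Answer: cloth=4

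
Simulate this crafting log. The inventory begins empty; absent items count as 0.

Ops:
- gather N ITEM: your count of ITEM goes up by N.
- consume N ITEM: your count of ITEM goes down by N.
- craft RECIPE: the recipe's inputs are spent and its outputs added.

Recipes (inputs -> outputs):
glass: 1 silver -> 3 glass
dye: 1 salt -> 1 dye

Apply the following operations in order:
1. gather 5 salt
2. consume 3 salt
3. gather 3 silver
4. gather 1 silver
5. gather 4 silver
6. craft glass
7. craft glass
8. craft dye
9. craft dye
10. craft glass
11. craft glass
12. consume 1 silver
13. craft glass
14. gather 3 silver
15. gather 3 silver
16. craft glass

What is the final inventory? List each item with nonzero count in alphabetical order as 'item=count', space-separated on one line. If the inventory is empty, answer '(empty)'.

Answer: dye=2 glass=18 silver=7

Derivation:
After 1 (gather 5 salt): salt=5
After 2 (consume 3 salt): salt=2
After 3 (gather 3 silver): salt=2 silver=3
After 4 (gather 1 silver): salt=2 silver=4
After 5 (gather 4 silver): salt=2 silver=8
After 6 (craft glass): glass=3 salt=2 silver=7
After 7 (craft glass): glass=6 salt=2 silver=6
After 8 (craft dye): dye=1 glass=6 salt=1 silver=6
After 9 (craft dye): dye=2 glass=6 silver=6
After 10 (craft glass): dye=2 glass=9 silver=5
After 11 (craft glass): dye=2 glass=12 silver=4
After 12 (consume 1 silver): dye=2 glass=12 silver=3
After 13 (craft glass): dye=2 glass=15 silver=2
After 14 (gather 3 silver): dye=2 glass=15 silver=5
After 15 (gather 3 silver): dye=2 glass=15 silver=8
After 16 (craft glass): dye=2 glass=18 silver=7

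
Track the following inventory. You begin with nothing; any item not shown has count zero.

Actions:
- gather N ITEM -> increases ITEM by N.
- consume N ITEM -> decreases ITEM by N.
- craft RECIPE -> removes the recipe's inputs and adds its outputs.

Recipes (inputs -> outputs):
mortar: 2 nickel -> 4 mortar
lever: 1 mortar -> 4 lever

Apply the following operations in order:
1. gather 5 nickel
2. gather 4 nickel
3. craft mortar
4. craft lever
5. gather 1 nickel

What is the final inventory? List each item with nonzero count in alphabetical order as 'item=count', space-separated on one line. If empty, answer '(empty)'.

Answer: lever=4 mortar=3 nickel=8

Derivation:
After 1 (gather 5 nickel): nickel=5
After 2 (gather 4 nickel): nickel=9
After 3 (craft mortar): mortar=4 nickel=7
After 4 (craft lever): lever=4 mortar=3 nickel=7
After 5 (gather 1 nickel): lever=4 mortar=3 nickel=8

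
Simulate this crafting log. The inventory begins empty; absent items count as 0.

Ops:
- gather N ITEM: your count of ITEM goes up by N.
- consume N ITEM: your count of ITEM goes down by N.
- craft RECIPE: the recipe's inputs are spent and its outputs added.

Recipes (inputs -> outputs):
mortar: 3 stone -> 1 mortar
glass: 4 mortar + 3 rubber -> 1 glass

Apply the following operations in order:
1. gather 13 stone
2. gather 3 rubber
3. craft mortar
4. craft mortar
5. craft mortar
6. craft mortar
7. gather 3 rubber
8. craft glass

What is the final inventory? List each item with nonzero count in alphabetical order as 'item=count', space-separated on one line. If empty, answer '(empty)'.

After 1 (gather 13 stone): stone=13
After 2 (gather 3 rubber): rubber=3 stone=13
After 3 (craft mortar): mortar=1 rubber=3 stone=10
After 4 (craft mortar): mortar=2 rubber=3 stone=7
After 5 (craft mortar): mortar=3 rubber=3 stone=4
After 6 (craft mortar): mortar=4 rubber=3 stone=1
After 7 (gather 3 rubber): mortar=4 rubber=6 stone=1
After 8 (craft glass): glass=1 rubber=3 stone=1

Answer: glass=1 rubber=3 stone=1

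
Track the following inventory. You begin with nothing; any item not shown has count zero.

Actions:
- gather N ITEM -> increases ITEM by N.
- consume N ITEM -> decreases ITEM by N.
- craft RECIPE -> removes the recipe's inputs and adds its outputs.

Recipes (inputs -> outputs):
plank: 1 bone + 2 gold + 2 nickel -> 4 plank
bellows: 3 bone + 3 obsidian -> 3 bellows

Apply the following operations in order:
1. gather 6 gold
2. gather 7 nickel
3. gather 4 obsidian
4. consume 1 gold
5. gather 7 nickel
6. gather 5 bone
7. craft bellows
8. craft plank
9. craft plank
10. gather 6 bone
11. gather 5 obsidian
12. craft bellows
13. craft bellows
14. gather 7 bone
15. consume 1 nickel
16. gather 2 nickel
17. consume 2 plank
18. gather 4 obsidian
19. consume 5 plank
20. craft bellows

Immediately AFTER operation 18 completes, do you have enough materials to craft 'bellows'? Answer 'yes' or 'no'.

Answer: yes

Derivation:
After 1 (gather 6 gold): gold=6
After 2 (gather 7 nickel): gold=6 nickel=7
After 3 (gather 4 obsidian): gold=6 nickel=7 obsidian=4
After 4 (consume 1 gold): gold=5 nickel=7 obsidian=4
After 5 (gather 7 nickel): gold=5 nickel=14 obsidian=4
After 6 (gather 5 bone): bone=5 gold=5 nickel=14 obsidian=4
After 7 (craft bellows): bellows=3 bone=2 gold=5 nickel=14 obsidian=1
After 8 (craft plank): bellows=3 bone=1 gold=3 nickel=12 obsidian=1 plank=4
After 9 (craft plank): bellows=3 gold=1 nickel=10 obsidian=1 plank=8
After 10 (gather 6 bone): bellows=3 bone=6 gold=1 nickel=10 obsidian=1 plank=8
After 11 (gather 5 obsidian): bellows=3 bone=6 gold=1 nickel=10 obsidian=6 plank=8
After 12 (craft bellows): bellows=6 bone=3 gold=1 nickel=10 obsidian=3 plank=8
After 13 (craft bellows): bellows=9 gold=1 nickel=10 plank=8
After 14 (gather 7 bone): bellows=9 bone=7 gold=1 nickel=10 plank=8
After 15 (consume 1 nickel): bellows=9 bone=7 gold=1 nickel=9 plank=8
After 16 (gather 2 nickel): bellows=9 bone=7 gold=1 nickel=11 plank=8
After 17 (consume 2 plank): bellows=9 bone=7 gold=1 nickel=11 plank=6
After 18 (gather 4 obsidian): bellows=9 bone=7 gold=1 nickel=11 obsidian=4 plank=6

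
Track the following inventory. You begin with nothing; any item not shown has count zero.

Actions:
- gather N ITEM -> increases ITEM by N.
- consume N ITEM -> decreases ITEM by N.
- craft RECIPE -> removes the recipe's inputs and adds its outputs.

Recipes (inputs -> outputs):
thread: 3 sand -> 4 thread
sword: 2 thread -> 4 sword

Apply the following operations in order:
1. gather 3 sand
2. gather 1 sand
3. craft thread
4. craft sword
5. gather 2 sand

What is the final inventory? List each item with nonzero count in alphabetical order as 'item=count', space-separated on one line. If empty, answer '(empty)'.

Answer: sand=3 sword=4 thread=2

Derivation:
After 1 (gather 3 sand): sand=3
After 2 (gather 1 sand): sand=4
After 3 (craft thread): sand=1 thread=4
After 4 (craft sword): sand=1 sword=4 thread=2
After 5 (gather 2 sand): sand=3 sword=4 thread=2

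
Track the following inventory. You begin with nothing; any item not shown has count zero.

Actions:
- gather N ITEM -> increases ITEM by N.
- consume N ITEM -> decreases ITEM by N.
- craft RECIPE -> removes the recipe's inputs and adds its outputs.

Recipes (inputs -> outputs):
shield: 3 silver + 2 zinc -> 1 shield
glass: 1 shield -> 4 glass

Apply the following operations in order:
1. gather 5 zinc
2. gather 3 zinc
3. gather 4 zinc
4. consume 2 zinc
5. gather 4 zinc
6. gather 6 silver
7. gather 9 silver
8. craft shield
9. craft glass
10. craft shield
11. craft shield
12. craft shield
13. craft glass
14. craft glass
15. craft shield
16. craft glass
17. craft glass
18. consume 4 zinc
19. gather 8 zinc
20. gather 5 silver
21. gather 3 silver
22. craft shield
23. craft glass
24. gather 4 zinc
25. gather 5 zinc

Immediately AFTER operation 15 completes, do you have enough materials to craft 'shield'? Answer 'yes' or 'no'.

After 1 (gather 5 zinc): zinc=5
After 2 (gather 3 zinc): zinc=8
After 3 (gather 4 zinc): zinc=12
After 4 (consume 2 zinc): zinc=10
After 5 (gather 4 zinc): zinc=14
After 6 (gather 6 silver): silver=6 zinc=14
After 7 (gather 9 silver): silver=15 zinc=14
After 8 (craft shield): shield=1 silver=12 zinc=12
After 9 (craft glass): glass=4 silver=12 zinc=12
After 10 (craft shield): glass=4 shield=1 silver=9 zinc=10
After 11 (craft shield): glass=4 shield=2 silver=6 zinc=8
After 12 (craft shield): glass=4 shield=3 silver=3 zinc=6
After 13 (craft glass): glass=8 shield=2 silver=3 zinc=6
After 14 (craft glass): glass=12 shield=1 silver=3 zinc=6
After 15 (craft shield): glass=12 shield=2 zinc=4

Answer: no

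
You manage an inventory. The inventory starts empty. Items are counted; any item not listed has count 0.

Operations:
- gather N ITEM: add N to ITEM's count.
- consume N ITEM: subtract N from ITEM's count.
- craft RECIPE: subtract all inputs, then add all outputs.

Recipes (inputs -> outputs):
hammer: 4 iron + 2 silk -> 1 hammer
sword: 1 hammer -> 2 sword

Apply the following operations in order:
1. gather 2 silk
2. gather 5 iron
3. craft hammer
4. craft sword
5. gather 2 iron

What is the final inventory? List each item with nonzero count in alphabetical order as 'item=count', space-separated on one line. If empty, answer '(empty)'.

After 1 (gather 2 silk): silk=2
After 2 (gather 5 iron): iron=5 silk=2
After 3 (craft hammer): hammer=1 iron=1
After 4 (craft sword): iron=1 sword=2
After 5 (gather 2 iron): iron=3 sword=2

Answer: iron=3 sword=2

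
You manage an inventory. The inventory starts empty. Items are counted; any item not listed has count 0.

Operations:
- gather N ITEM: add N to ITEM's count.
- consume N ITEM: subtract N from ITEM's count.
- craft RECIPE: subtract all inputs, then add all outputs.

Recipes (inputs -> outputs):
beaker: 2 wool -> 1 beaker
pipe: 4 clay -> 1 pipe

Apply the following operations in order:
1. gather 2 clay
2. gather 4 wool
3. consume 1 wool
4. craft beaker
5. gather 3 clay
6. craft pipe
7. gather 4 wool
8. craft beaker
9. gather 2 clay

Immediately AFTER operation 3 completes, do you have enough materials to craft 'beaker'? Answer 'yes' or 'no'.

After 1 (gather 2 clay): clay=2
After 2 (gather 4 wool): clay=2 wool=4
After 3 (consume 1 wool): clay=2 wool=3

Answer: yes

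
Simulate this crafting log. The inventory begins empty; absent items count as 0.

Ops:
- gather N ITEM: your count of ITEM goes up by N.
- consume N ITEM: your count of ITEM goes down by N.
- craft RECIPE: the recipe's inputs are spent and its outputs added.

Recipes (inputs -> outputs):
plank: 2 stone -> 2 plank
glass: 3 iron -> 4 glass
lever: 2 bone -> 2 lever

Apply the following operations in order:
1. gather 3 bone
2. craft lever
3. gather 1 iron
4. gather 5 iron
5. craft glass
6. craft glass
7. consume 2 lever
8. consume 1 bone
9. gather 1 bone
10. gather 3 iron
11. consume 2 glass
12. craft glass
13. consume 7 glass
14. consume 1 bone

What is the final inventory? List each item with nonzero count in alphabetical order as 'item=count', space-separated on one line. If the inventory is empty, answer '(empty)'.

After 1 (gather 3 bone): bone=3
After 2 (craft lever): bone=1 lever=2
After 3 (gather 1 iron): bone=1 iron=1 lever=2
After 4 (gather 5 iron): bone=1 iron=6 lever=2
After 5 (craft glass): bone=1 glass=4 iron=3 lever=2
After 6 (craft glass): bone=1 glass=8 lever=2
After 7 (consume 2 lever): bone=1 glass=8
After 8 (consume 1 bone): glass=8
After 9 (gather 1 bone): bone=1 glass=8
After 10 (gather 3 iron): bone=1 glass=8 iron=3
After 11 (consume 2 glass): bone=1 glass=6 iron=3
After 12 (craft glass): bone=1 glass=10
After 13 (consume 7 glass): bone=1 glass=3
After 14 (consume 1 bone): glass=3

Answer: glass=3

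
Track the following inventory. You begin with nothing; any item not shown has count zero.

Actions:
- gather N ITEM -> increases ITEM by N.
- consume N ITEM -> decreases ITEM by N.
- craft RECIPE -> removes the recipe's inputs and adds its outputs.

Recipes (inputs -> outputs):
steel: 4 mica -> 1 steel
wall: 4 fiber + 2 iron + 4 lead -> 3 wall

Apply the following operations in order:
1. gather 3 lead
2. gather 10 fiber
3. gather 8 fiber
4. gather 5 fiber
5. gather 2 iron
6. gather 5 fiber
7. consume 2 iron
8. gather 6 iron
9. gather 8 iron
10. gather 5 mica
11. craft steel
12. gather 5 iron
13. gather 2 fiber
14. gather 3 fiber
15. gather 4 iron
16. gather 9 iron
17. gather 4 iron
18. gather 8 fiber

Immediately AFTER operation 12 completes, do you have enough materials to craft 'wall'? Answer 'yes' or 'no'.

Answer: no

Derivation:
After 1 (gather 3 lead): lead=3
After 2 (gather 10 fiber): fiber=10 lead=3
After 3 (gather 8 fiber): fiber=18 lead=3
After 4 (gather 5 fiber): fiber=23 lead=3
After 5 (gather 2 iron): fiber=23 iron=2 lead=3
After 6 (gather 5 fiber): fiber=28 iron=2 lead=3
After 7 (consume 2 iron): fiber=28 lead=3
After 8 (gather 6 iron): fiber=28 iron=6 lead=3
After 9 (gather 8 iron): fiber=28 iron=14 lead=3
After 10 (gather 5 mica): fiber=28 iron=14 lead=3 mica=5
After 11 (craft steel): fiber=28 iron=14 lead=3 mica=1 steel=1
After 12 (gather 5 iron): fiber=28 iron=19 lead=3 mica=1 steel=1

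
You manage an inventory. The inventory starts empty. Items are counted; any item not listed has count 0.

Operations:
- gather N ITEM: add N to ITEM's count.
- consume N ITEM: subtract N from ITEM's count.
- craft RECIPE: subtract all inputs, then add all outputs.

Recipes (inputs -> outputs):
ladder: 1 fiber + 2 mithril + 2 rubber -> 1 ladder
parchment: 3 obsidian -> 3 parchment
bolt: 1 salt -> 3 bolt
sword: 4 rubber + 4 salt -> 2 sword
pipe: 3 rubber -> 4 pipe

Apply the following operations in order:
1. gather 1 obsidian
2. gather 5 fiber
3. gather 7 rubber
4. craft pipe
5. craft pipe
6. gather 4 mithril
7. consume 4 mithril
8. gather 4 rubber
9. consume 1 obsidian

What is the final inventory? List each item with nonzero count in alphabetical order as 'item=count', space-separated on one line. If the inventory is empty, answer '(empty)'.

After 1 (gather 1 obsidian): obsidian=1
After 2 (gather 5 fiber): fiber=5 obsidian=1
After 3 (gather 7 rubber): fiber=5 obsidian=1 rubber=7
After 4 (craft pipe): fiber=5 obsidian=1 pipe=4 rubber=4
After 5 (craft pipe): fiber=5 obsidian=1 pipe=8 rubber=1
After 6 (gather 4 mithril): fiber=5 mithril=4 obsidian=1 pipe=8 rubber=1
After 7 (consume 4 mithril): fiber=5 obsidian=1 pipe=8 rubber=1
After 8 (gather 4 rubber): fiber=5 obsidian=1 pipe=8 rubber=5
After 9 (consume 1 obsidian): fiber=5 pipe=8 rubber=5

Answer: fiber=5 pipe=8 rubber=5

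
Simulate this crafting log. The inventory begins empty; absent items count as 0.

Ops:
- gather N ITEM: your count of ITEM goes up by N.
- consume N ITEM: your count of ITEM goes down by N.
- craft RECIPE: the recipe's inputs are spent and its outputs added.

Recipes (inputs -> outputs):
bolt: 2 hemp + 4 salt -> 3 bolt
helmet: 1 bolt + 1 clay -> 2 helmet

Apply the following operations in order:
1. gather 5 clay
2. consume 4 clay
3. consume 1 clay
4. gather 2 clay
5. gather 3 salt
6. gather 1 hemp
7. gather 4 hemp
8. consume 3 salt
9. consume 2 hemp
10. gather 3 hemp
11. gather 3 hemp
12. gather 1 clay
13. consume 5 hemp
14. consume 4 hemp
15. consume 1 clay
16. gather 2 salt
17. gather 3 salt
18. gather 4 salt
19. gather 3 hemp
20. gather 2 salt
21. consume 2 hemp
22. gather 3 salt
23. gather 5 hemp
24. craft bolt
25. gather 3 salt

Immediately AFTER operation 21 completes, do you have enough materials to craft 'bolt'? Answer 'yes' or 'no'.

Answer: no

Derivation:
After 1 (gather 5 clay): clay=5
After 2 (consume 4 clay): clay=1
After 3 (consume 1 clay): (empty)
After 4 (gather 2 clay): clay=2
After 5 (gather 3 salt): clay=2 salt=3
After 6 (gather 1 hemp): clay=2 hemp=1 salt=3
After 7 (gather 4 hemp): clay=2 hemp=5 salt=3
After 8 (consume 3 salt): clay=2 hemp=5
After 9 (consume 2 hemp): clay=2 hemp=3
After 10 (gather 3 hemp): clay=2 hemp=6
After 11 (gather 3 hemp): clay=2 hemp=9
After 12 (gather 1 clay): clay=3 hemp=9
After 13 (consume 5 hemp): clay=3 hemp=4
After 14 (consume 4 hemp): clay=3
After 15 (consume 1 clay): clay=2
After 16 (gather 2 salt): clay=2 salt=2
After 17 (gather 3 salt): clay=2 salt=5
After 18 (gather 4 salt): clay=2 salt=9
After 19 (gather 3 hemp): clay=2 hemp=3 salt=9
After 20 (gather 2 salt): clay=2 hemp=3 salt=11
After 21 (consume 2 hemp): clay=2 hemp=1 salt=11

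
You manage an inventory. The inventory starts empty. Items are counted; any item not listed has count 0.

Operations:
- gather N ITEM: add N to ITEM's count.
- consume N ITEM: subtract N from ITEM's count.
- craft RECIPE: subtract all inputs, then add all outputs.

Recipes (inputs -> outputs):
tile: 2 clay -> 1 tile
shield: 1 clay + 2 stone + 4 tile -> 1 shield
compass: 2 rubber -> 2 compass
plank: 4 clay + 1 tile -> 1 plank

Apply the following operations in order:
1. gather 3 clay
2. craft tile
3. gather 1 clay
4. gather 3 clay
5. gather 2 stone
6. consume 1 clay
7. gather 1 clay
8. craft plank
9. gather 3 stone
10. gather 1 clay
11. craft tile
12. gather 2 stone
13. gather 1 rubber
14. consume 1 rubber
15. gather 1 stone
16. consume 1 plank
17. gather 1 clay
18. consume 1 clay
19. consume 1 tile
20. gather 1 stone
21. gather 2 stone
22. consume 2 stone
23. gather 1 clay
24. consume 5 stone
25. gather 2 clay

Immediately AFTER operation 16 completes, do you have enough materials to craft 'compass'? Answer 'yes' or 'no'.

After 1 (gather 3 clay): clay=3
After 2 (craft tile): clay=1 tile=1
After 3 (gather 1 clay): clay=2 tile=1
After 4 (gather 3 clay): clay=5 tile=1
After 5 (gather 2 stone): clay=5 stone=2 tile=1
After 6 (consume 1 clay): clay=4 stone=2 tile=1
After 7 (gather 1 clay): clay=5 stone=2 tile=1
After 8 (craft plank): clay=1 plank=1 stone=2
After 9 (gather 3 stone): clay=1 plank=1 stone=5
After 10 (gather 1 clay): clay=2 plank=1 stone=5
After 11 (craft tile): plank=1 stone=5 tile=1
After 12 (gather 2 stone): plank=1 stone=7 tile=1
After 13 (gather 1 rubber): plank=1 rubber=1 stone=7 tile=1
After 14 (consume 1 rubber): plank=1 stone=7 tile=1
After 15 (gather 1 stone): plank=1 stone=8 tile=1
After 16 (consume 1 plank): stone=8 tile=1

Answer: no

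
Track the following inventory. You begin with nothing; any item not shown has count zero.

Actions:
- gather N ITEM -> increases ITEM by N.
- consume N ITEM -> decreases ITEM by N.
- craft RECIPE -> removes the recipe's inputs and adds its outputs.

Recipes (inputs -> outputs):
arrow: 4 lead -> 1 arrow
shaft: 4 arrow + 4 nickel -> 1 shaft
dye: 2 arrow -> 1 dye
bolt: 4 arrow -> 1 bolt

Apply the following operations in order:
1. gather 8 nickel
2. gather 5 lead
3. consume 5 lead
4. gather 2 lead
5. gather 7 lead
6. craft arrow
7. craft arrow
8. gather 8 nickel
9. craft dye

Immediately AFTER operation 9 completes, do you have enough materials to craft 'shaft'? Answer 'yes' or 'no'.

Answer: no

Derivation:
After 1 (gather 8 nickel): nickel=8
After 2 (gather 5 lead): lead=5 nickel=8
After 3 (consume 5 lead): nickel=8
After 4 (gather 2 lead): lead=2 nickel=8
After 5 (gather 7 lead): lead=9 nickel=8
After 6 (craft arrow): arrow=1 lead=5 nickel=8
After 7 (craft arrow): arrow=2 lead=1 nickel=8
After 8 (gather 8 nickel): arrow=2 lead=1 nickel=16
After 9 (craft dye): dye=1 lead=1 nickel=16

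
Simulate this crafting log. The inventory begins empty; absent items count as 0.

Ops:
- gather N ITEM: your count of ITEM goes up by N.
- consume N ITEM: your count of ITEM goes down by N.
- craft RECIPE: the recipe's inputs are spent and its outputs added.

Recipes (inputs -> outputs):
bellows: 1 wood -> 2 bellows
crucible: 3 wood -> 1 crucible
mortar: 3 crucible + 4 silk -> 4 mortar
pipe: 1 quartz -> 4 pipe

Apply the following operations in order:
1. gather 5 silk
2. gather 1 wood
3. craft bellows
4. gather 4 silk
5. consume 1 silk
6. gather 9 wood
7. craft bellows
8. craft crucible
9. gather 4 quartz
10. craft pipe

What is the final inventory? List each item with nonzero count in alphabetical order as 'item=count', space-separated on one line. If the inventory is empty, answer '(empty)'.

After 1 (gather 5 silk): silk=5
After 2 (gather 1 wood): silk=5 wood=1
After 3 (craft bellows): bellows=2 silk=5
After 4 (gather 4 silk): bellows=2 silk=9
After 5 (consume 1 silk): bellows=2 silk=8
After 6 (gather 9 wood): bellows=2 silk=8 wood=9
After 7 (craft bellows): bellows=4 silk=8 wood=8
After 8 (craft crucible): bellows=4 crucible=1 silk=8 wood=5
After 9 (gather 4 quartz): bellows=4 crucible=1 quartz=4 silk=8 wood=5
After 10 (craft pipe): bellows=4 crucible=1 pipe=4 quartz=3 silk=8 wood=5

Answer: bellows=4 crucible=1 pipe=4 quartz=3 silk=8 wood=5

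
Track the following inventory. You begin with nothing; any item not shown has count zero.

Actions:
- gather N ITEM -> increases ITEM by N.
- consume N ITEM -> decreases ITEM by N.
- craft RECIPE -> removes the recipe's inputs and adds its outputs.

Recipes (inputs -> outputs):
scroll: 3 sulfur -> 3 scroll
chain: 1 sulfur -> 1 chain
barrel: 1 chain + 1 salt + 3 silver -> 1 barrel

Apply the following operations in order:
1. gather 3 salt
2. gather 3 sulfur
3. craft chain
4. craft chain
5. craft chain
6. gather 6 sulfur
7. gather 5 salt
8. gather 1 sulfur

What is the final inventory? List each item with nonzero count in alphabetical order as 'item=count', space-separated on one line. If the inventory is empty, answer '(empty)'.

Answer: chain=3 salt=8 sulfur=7

Derivation:
After 1 (gather 3 salt): salt=3
After 2 (gather 3 sulfur): salt=3 sulfur=3
After 3 (craft chain): chain=1 salt=3 sulfur=2
After 4 (craft chain): chain=2 salt=3 sulfur=1
After 5 (craft chain): chain=3 salt=3
After 6 (gather 6 sulfur): chain=3 salt=3 sulfur=6
After 7 (gather 5 salt): chain=3 salt=8 sulfur=6
After 8 (gather 1 sulfur): chain=3 salt=8 sulfur=7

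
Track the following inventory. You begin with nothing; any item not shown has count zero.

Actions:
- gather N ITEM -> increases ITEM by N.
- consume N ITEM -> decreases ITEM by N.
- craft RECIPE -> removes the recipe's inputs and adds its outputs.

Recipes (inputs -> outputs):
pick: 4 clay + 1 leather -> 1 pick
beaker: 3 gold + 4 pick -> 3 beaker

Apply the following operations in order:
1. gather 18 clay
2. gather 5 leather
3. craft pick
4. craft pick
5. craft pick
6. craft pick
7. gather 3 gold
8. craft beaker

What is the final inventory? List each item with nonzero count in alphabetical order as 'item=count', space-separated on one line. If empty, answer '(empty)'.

After 1 (gather 18 clay): clay=18
After 2 (gather 5 leather): clay=18 leather=5
After 3 (craft pick): clay=14 leather=4 pick=1
After 4 (craft pick): clay=10 leather=3 pick=2
After 5 (craft pick): clay=6 leather=2 pick=3
After 6 (craft pick): clay=2 leather=1 pick=4
After 7 (gather 3 gold): clay=2 gold=3 leather=1 pick=4
After 8 (craft beaker): beaker=3 clay=2 leather=1

Answer: beaker=3 clay=2 leather=1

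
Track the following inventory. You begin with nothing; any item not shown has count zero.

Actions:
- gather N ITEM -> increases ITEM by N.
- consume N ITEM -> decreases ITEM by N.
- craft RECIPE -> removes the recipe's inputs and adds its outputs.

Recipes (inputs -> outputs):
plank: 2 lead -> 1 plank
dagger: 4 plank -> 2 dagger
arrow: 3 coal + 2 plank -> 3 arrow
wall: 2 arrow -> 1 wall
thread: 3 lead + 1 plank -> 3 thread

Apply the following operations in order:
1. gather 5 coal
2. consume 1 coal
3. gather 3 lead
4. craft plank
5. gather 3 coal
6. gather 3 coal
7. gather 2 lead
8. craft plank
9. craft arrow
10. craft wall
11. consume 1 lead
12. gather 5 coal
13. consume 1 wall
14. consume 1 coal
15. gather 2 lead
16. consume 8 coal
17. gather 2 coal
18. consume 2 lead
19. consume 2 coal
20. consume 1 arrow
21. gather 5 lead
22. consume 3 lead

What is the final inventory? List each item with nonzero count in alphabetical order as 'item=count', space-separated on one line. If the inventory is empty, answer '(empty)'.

After 1 (gather 5 coal): coal=5
After 2 (consume 1 coal): coal=4
After 3 (gather 3 lead): coal=4 lead=3
After 4 (craft plank): coal=4 lead=1 plank=1
After 5 (gather 3 coal): coal=7 lead=1 plank=1
After 6 (gather 3 coal): coal=10 lead=1 plank=1
After 7 (gather 2 lead): coal=10 lead=3 plank=1
After 8 (craft plank): coal=10 lead=1 plank=2
After 9 (craft arrow): arrow=3 coal=7 lead=1
After 10 (craft wall): arrow=1 coal=7 lead=1 wall=1
After 11 (consume 1 lead): arrow=1 coal=7 wall=1
After 12 (gather 5 coal): arrow=1 coal=12 wall=1
After 13 (consume 1 wall): arrow=1 coal=12
After 14 (consume 1 coal): arrow=1 coal=11
After 15 (gather 2 lead): arrow=1 coal=11 lead=2
After 16 (consume 8 coal): arrow=1 coal=3 lead=2
After 17 (gather 2 coal): arrow=1 coal=5 lead=2
After 18 (consume 2 lead): arrow=1 coal=5
After 19 (consume 2 coal): arrow=1 coal=3
After 20 (consume 1 arrow): coal=3
After 21 (gather 5 lead): coal=3 lead=5
After 22 (consume 3 lead): coal=3 lead=2

Answer: coal=3 lead=2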